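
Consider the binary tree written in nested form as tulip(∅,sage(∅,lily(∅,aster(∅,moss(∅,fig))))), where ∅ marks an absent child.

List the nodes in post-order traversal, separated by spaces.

fig moss aster lily sage tulip

Post-order visits the left subtree, then the right subtree, then the node.
At tulip: no left child.
At tulip: go right to sage.
  At sage: no left child.
  At sage: go right to lily.
    At lily: no left child.
    At lily: go right to aster.
      At aster: no left child.
      At aster: go right to moss.
        At moss: no left child.
        At moss: go right to fig.
          fig is a leaf — visit fig.
        Visit moss.
      Visit aster.
    Visit lily.
  Visit sage.
Visit tulip.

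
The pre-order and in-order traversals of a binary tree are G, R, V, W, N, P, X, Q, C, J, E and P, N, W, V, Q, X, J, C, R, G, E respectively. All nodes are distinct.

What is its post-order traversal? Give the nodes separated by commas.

P, N, W, Q, J, C, X, V, R, E, G

The first element of pre-order is the root; it splits in-order into left and right subtrees.
Root G: left subtree has 9 nodes {P, N, W, V, Q, X, J, C, R}, right has 1 {E}.
  Root R: left subtree has 8 nodes {P, N, W, V, Q, X, J, C}, right has 0 { }.
    Root V: left subtree has 3 nodes {P, N, W}, right has 4 {Q, X, J, C}.
      Root W: left subtree has 2 nodes {P, N}, right has 0 { }.
        Root N: left subtree has 1 node {P}, right has 0 { }.
      Root X: left subtree has 1 node {Q}, right has 2 {J, C}.
        Root C: left subtree has 1 node {J}, right has 0 { }.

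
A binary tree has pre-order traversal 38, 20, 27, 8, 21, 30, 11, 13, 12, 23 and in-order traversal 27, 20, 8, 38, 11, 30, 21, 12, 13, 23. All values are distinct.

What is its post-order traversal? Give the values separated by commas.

27, 8, 20, 11, 30, 12, 23, 13, 21, 38

The first element of pre-order is the root; it splits in-order into left and right subtrees.
Root 38: left subtree has 3 nodes {27, 20, 8}, right has 6 {11, 30, 21, 12, 13, 23}.
  Root 20: left subtree has 1 node {27}, right has 1 {8}.
  Root 21: left subtree has 2 nodes {11, 30}, right has 3 {12, 13, 23}.
    Root 30: left subtree has 1 node {11}, right has 0 { }.
    Root 13: left subtree has 1 node {12}, right has 1 {23}.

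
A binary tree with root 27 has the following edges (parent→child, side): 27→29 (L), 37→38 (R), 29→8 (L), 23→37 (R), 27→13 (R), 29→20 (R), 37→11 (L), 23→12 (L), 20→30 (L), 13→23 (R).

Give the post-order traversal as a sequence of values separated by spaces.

8 30 20 29 12 11 38 37 23 13 27

Post-order visits the left subtree, then the right subtree, then the node.
At 27: go left to 29.
  At 29: go left to 8.
    8 is a leaf — visit 8.
  At 29: go right to 20.
    At 20: go left to 30.
      30 is a leaf — visit 30.
    At 20: no right child.
    Visit 20.
  Visit 29.
At 27: go right to 13.
  At 13: no left child.
  At 13: go right to 23.
    At 23: go left to 12.
      12 is a leaf — visit 12.
    At 23: go right to 37.
      At 37: go left to 11.
        11 is a leaf — visit 11.
      At 37: go right to 38.
        38 is a leaf — visit 38.
      Visit 37.
    Visit 23.
  Visit 13.
Visit 27.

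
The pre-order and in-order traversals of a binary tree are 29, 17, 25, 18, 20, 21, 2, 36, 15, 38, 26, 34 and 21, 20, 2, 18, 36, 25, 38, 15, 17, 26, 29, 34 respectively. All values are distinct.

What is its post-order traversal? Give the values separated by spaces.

The first element of pre-order is the root; it splits in-order into left and right subtrees.
Root 29: left subtree has 10 nodes {21, 20, 2, 18, 36, 25, 38, 15, 17, 26}, right has 1 {34}.
  Root 17: left subtree has 8 nodes {21, 20, 2, 18, 36, 25, 38, 15}, right has 1 {26}.
    Root 25: left subtree has 5 nodes {21, 20, 2, 18, 36}, right has 2 {38, 15}.
      Root 18: left subtree has 3 nodes {21, 20, 2}, right has 1 {36}.
        Root 20: left subtree has 1 node {21}, right has 1 {2}.
      Root 15: left subtree has 1 node {38}, right has 0 { }.

21 2 20 36 18 38 15 25 26 17 34 29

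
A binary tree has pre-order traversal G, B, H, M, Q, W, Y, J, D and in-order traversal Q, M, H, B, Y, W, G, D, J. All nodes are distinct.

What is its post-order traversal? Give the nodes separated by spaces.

Q M H Y W B D J G

The first element of pre-order is the root; it splits in-order into left and right subtrees.
Root G: left subtree has 6 nodes {Q, M, H, B, Y, W}, right has 2 {D, J}.
  Root B: left subtree has 3 nodes {Q, M, H}, right has 2 {Y, W}.
    Root H: left subtree has 2 nodes {Q, M}, right has 0 { }.
      Root M: left subtree has 1 node {Q}, right has 0 { }.
    Root W: left subtree has 1 node {Y}, right has 0 { }.
  Root J: left subtree has 1 node {D}, right has 0 { }.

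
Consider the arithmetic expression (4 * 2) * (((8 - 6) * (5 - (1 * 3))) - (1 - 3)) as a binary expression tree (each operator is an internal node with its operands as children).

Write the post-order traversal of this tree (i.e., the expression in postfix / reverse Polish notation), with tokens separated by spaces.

Post-order on an expression tree gives postfix notation: for each operator, emit left operand, right operand, then the operator.

4 2 * 8 6 - 5 1 3 * - * 1 3 - - *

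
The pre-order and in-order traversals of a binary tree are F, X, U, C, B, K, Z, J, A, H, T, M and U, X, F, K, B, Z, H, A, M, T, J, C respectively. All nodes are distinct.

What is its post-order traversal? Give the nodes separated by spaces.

U X K H M T A J Z B C F

The first element of pre-order is the root; it splits in-order into left and right subtrees.
Root F: left subtree has 2 nodes {U, X}, right has 9 {K, B, Z, H, A, M, T, J, C}.
  Root X: left subtree has 1 node {U}, right has 0 { }.
  Root C: left subtree has 8 nodes {K, B, Z, H, A, M, T, J}, right has 0 { }.
    Root B: left subtree has 1 node {K}, right has 6 {Z, H, A, M, T, J}.
      Root Z: left subtree has 0 nodes { }, right has 5 {H, A, M, T, J}.
        Root J: left subtree has 4 nodes {H, A, M, T}, right has 0 { }.
          Root A: left subtree has 1 node {H}, right has 2 {M, T}.
            Root T: left subtree has 1 node {M}, right has 0 { }.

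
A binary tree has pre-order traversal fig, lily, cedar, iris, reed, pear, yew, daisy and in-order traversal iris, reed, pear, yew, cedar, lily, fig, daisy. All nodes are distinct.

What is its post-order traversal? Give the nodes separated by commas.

yew, pear, reed, iris, cedar, lily, daisy, fig

The first element of pre-order is the root; it splits in-order into left and right subtrees.
Root fig: left subtree has 6 nodes {iris, reed, pear, yew, cedar, lily}, right has 1 {daisy}.
  Root lily: left subtree has 5 nodes {iris, reed, pear, yew, cedar}, right has 0 { }.
    Root cedar: left subtree has 4 nodes {iris, reed, pear, yew}, right has 0 { }.
      Root iris: left subtree has 0 nodes { }, right has 3 {reed, pear, yew}.
        Root reed: left subtree has 0 nodes { }, right has 2 {pear, yew}.
          Root pear: left subtree has 0 nodes { }, right has 1 {yew}.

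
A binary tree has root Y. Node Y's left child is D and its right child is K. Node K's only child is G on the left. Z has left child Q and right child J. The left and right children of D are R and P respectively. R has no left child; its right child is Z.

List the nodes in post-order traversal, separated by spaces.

Q J Z R P D G K Y

Post-order visits the left subtree, then the right subtree, then the node.
At Y: go left to D.
  At D: go left to R.
    At R: no left child.
    At R: go right to Z.
      At Z: go left to Q.
        Q is a leaf — visit Q.
      At Z: go right to J.
        J is a leaf — visit J.
      Visit Z.
    Visit R.
  At D: go right to P.
    P is a leaf — visit P.
  Visit D.
At Y: go right to K.
  At K: go left to G.
    G is a leaf — visit G.
  At K: no right child.
  Visit K.
Visit Y.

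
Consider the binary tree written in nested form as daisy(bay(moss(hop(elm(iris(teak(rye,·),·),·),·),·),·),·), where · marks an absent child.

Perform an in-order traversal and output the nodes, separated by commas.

In-order visits the left subtree, then the node, then the right subtree.
At daisy: go left to bay.
  At bay: go left to moss.
    At moss: go left to hop.
      At hop: go left to elm.
        At elm: go left to iris.
          At iris: go left to teak.
            At teak: go left to rye.
              rye is a leaf — visit rye.
            Visit teak.
            At teak: no right child.
          Visit iris.
          At iris: no right child.
        Visit elm.
        At elm: no right child.
      Visit hop.
      At hop: no right child.
    Visit moss.
    At moss: no right child.
  Visit bay.
  At bay: no right child.
Visit daisy.
At daisy: no right child.

rye, teak, iris, elm, hop, moss, bay, daisy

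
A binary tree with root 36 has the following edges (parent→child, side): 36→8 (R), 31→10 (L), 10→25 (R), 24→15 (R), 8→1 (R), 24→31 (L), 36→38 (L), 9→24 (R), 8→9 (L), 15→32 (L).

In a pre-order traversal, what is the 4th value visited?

9

Pre-order visits the node, then its left subtree, then its right subtree.
Visit 36.
At 36: go left to 38.
  38 is a leaf — visit 38.
At 36: go right to 8.
  Visit 8.
  At 8: go left to 9.
    Visit 9.
    At 9: no left child.
    At 9: go right to 24.
      Visit 24.
      At 24: go left to 31.
        Visit 31.
        At 31: go left to 10.
          Visit 10.
          At 10: no left child.
          At 10: go right to 25.
            25 is a leaf — visit 25.
        At 31: no right child.
      At 24: go right to 15.
        Visit 15.
        At 15: go left to 32.
          32 is a leaf — visit 32.
        At 15: no right child.
  At 8: go right to 1.
    1 is a leaf — visit 1.
Full pre-order sequence: 36, 38, 8, 9, 24, 31, 10, 25, 15, 32, 1.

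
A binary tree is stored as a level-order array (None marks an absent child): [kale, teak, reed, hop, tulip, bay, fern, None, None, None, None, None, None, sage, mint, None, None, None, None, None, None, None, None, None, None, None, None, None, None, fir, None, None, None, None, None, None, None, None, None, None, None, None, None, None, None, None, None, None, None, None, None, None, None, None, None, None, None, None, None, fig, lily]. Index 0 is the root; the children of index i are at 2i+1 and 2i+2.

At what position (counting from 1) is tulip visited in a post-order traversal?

Post-order visits the left subtree, then the right subtree, then the node.
At kale: go left to teak.
  At teak: go left to hop.
    hop is a leaf — visit hop.
  At teak: go right to tulip.
    tulip is a leaf — visit tulip.
  Visit teak.
At kale: go right to reed.
  At reed: go left to bay.
    bay is a leaf — visit bay.
  At reed: go right to fern.
    At fern: go left to sage.
      sage is a leaf — visit sage.
    At fern: go right to mint.
      At mint: go left to fir.
        At fir: go left to fig.
          fig is a leaf — visit fig.
        At fir: go right to lily.
          lily is a leaf — visit lily.
        Visit fir.
      At mint: no right child.
      Visit mint.
    Visit fern.
  Visit reed.
Visit kale.
Full post-order sequence: hop, tulip, teak, bay, sage, fig, lily, fir, mint, fern, reed, kale.

2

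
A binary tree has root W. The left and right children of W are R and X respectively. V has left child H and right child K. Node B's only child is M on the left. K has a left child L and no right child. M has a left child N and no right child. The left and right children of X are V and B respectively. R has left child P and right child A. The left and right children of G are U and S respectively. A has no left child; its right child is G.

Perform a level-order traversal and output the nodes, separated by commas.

W, R, X, P, A, V, B, G, H, K, M, U, S, L, N

Level-order visits nodes level by level from the root, left to right within each level.
Level 0: W
Level 1: R, X
Level 2: P, A, V, B
Level 3: G, H, K, M
Level 4: U, S, L, N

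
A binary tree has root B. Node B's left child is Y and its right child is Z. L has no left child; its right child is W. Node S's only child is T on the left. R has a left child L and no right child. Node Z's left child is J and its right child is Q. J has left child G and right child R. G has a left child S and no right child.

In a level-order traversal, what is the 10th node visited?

T

Level-order visits nodes level by level from the root, left to right within each level.
Level 0: B
Level 1: Y, Z
Level 2: J, Q
Level 3: G, R
Level 4: S, L
Level 5: T, W
Full level-order sequence: B, Y, Z, J, Q, G, R, S, L, T, W.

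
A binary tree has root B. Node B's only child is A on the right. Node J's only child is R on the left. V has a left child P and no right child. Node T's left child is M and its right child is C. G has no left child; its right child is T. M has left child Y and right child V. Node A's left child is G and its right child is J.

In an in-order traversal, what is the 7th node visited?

T

In-order visits the left subtree, then the node, then the right subtree.
At B: no left child.
Visit B.
At B: go right to A.
  At A: go left to G.
    At G: no left child.
    Visit G.
    At G: go right to T.
      At T: go left to M.
        At M: go left to Y.
          Y is a leaf — visit Y.
        Visit M.
        At M: go right to V.
          At V: go left to P.
            P is a leaf — visit P.
          Visit V.
          At V: no right child.
      Visit T.
      At T: go right to C.
        C is a leaf — visit C.
  Visit A.
  At A: go right to J.
    At J: go left to R.
      R is a leaf — visit R.
    Visit J.
    At J: no right child.
Full in-order sequence: B, G, Y, M, P, V, T, C, A, R, J.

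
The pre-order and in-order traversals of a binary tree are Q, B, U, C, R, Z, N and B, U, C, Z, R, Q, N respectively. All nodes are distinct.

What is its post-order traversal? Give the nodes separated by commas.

The first element of pre-order is the root; it splits in-order into left and right subtrees.
Root Q: left subtree has 5 nodes {B, U, C, Z, R}, right has 1 {N}.
  Root B: left subtree has 0 nodes { }, right has 4 {U, C, Z, R}.
    Root U: left subtree has 0 nodes { }, right has 3 {C, Z, R}.
      Root C: left subtree has 0 nodes { }, right has 2 {Z, R}.
        Root R: left subtree has 1 node {Z}, right has 0 { }.

Z, R, C, U, B, N, Q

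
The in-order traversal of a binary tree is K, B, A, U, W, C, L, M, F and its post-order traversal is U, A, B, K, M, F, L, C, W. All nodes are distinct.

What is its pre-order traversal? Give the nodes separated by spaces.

W K B A U C L F M

The last element of post-order is the root; it splits in-order into left and right subtrees.
Root W: left subtree has 4 nodes {K, B, A, U}, right has 4 {C, L, M, F}.
  Root K: left subtree has 0 nodes { }, right has 3 {B, A, U}.
    Root B: left subtree has 0 nodes { }, right has 2 {A, U}.
      Root A: left subtree has 0 nodes { }, right has 1 {U}.
  Root C: left subtree has 0 nodes { }, right has 3 {L, M, F}.
    Root L: left subtree has 0 nodes { }, right has 2 {M, F}.
      Root F: left subtree has 1 node {M}, right has 0 { }.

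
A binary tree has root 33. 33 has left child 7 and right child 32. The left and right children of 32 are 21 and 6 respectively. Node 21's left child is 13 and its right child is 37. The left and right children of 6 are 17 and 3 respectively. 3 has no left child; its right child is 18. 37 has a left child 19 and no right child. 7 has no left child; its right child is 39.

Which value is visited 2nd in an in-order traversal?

In-order visits the left subtree, then the node, then the right subtree.
At 33: go left to 7.
  At 7: no left child.
  Visit 7.
  At 7: go right to 39.
    39 is a leaf — visit 39.
Visit 33.
At 33: go right to 32.
  At 32: go left to 21.
    At 21: go left to 13.
      13 is a leaf — visit 13.
    Visit 21.
    At 21: go right to 37.
      At 37: go left to 19.
        19 is a leaf — visit 19.
      Visit 37.
      At 37: no right child.
  Visit 32.
  At 32: go right to 6.
    At 6: go left to 17.
      17 is a leaf — visit 17.
    Visit 6.
    At 6: go right to 3.
      At 3: no left child.
      Visit 3.
      At 3: go right to 18.
        18 is a leaf — visit 18.
Full in-order sequence: 7, 39, 33, 13, 21, 19, 37, 32, 17, 6, 3, 18.

39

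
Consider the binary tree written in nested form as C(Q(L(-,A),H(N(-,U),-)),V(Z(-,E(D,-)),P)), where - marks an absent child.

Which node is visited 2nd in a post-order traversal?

L

Post-order visits the left subtree, then the right subtree, then the node.
At C: go left to Q.
  At Q: go left to L.
    At L: no left child.
    At L: go right to A.
      A is a leaf — visit A.
    Visit L.
  At Q: go right to H.
    At H: go left to N.
      At N: no left child.
      At N: go right to U.
        U is a leaf — visit U.
      Visit N.
    At H: no right child.
    Visit H.
  Visit Q.
At C: go right to V.
  At V: go left to Z.
    At Z: no left child.
    At Z: go right to E.
      At E: go left to D.
        D is a leaf — visit D.
      At E: no right child.
      Visit E.
    Visit Z.
  At V: go right to P.
    P is a leaf — visit P.
  Visit V.
Visit C.
Full post-order sequence: A, L, U, N, H, Q, D, E, Z, P, V, C.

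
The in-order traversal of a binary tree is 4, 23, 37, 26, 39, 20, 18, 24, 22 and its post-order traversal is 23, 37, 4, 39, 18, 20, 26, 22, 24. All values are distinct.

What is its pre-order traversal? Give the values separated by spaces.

24 26 4 37 23 20 39 18 22

The last element of post-order is the root; it splits in-order into left and right subtrees.
Root 24: left subtree has 7 nodes {4, 23, 37, 26, 39, 20, 18}, right has 1 {22}.
  Root 26: left subtree has 3 nodes {4, 23, 37}, right has 3 {39, 20, 18}.
    Root 4: left subtree has 0 nodes { }, right has 2 {23, 37}.
      Root 37: left subtree has 1 node {23}, right has 0 { }.
    Root 20: left subtree has 1 node {39}, right has 1 {18}.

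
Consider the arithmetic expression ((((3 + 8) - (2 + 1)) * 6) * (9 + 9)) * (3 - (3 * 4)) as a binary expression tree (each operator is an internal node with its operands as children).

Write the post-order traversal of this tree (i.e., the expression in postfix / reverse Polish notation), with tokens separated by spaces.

3 8 + 2 1 + - 6 * 9 9 + * 3 3 4 * - *

Post-order on an expression tree gives postfix notation: for each operator, emit left operand, right operand, then the operator.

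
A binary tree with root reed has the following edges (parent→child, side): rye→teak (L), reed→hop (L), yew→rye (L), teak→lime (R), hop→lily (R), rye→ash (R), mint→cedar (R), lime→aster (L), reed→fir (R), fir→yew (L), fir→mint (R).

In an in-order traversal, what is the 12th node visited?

cedar

In-order visits the left subtree, then the node, then the right subtree.
At reed: go left to hop.
  At hop: no left child.
  Visit hop.
  At hop: go right to lily.
    lily is a leaf — visit lily.
Visit reed.
At reed: go right to fir.
  At fir: go left to yew.
    At yew: go left to rye.
      At rye: go left to teak.
        At teak: no left child.
        Visit teak.
        At teak: go right to lime.
          At lime: go left to aster.
            aster is a leaf — visit aster.
          Visit lime.
          At lime: no right child.
      Visit rye.
      At rye: go right to ash.
        ash is a leaf — visit ash.
    Visit yew.
    At yew: no right child.
  Visit fir.
  At fir: go right to mint.
    At mint: no left child.
    Visit mint.
    At mint: go right to cedar.
      cedar is a leaf — visit cedar.
Full in-order sequence: hop, lily, reed, teak, aster, lime, rye, ash, yew, fir, mint, cedar.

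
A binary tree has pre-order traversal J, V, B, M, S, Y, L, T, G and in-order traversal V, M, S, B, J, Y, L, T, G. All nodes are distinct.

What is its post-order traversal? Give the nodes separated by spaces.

The first element of pre-order is the root; it splits in-order into left and right subtrees.
Root J: left subtree has 4 nodes {V, M, S, B}, right has 4 {Y, L, T, G}.
  Root V: left subtree has 0 nodes { }, right has 3 {M, S, B}.
    Root B: left subtree has 2 nodes {M, S}, right has 0 { }.
      Root M: left subtree has 0 nodes { }, right has 1 {S}.
  Root Y: left subtree has 0 nodes { }, right has 3 {L, T, G}.
    Root L: left subtree has 0 nodes { }, right has 2 {T, G}.
      Root T: left subtree has 0 nodes { }, right has 1 {G}.

S M B V G T L Y J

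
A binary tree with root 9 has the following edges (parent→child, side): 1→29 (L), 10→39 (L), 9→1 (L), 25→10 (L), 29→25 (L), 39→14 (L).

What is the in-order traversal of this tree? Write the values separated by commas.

14, 39, 10, 25, 29, 1, 9

In-order visits the left subtree, then the node, then the right subtree.
At 9: go left to 1.
  At 1: go left to 29.
    At 29: go left to 25.
      At 25: go left to 10.
        At 10: go left to 39.
          At 39: go left to 14.
            14 is a leaf — visit 14.
          Visit 39.
          At 39: no right child.
        Visit 10.
        At 10: no right child.
      Visit 25.
      At 25: no right child.
    Visit 29.
    At 29: no right child.
  Visit 1.
  At 1: no right child.
Visit 9.
At 9: no right child.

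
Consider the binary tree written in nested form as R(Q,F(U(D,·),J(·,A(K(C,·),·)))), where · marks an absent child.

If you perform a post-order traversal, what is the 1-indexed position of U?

Post-order visits the left subtree, then the right subtree, then the node.
At R: go left to Q.
  Q is a leaf — visit Q.
At R: go right to F.
  At F: go left to U.
    At U: go left to D.
      D is a leaf — visit D.
    At U: no right child.
    Visit U.
  At F: go right to J.
    At J: no left child.
    At J: go right to A.
      At A: go left to K.
        At K: go left to C.
          C is a leaf — visit C.
        At K: no right child.
        Visit K.
      At A: no right child.
      Visit A.
    Visit J.
  Visit F.
Visit R.
Full post-order sequence: Q, D, U, C, K, A, J, F, R.

3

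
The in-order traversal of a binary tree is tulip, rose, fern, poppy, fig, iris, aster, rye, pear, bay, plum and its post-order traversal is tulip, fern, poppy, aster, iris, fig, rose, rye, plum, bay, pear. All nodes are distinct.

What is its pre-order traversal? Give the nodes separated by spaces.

pear rye rose tulip fig poppy fern iris aster bay plum

The last element of post-order is the root; it splits in-order into left and right subtrees.
Root pear: left subtree has 8 nodes {tulip, rose, fern, poppy, fig, iris, aster, rye}, right has 2 {bay, plum}.
  Root rye: left subtree has 7 nodes {tulip, rose, fern, poppy, fig, iris, aster}, right has 0 { }.
    Root rose: left subtree has 1 node {tulip}, right has 5 {fern, poppy, fig, iris, aster}.
      Root fig: left subtree has 2 nodes {fern, poppy}, right has 2 {iris, aster}.
        Root poppy: left subtree has 1 node {fern}, right has 0 { }.
        Root iris: left subtree has 0 nodes { }, right has 1 {aster}.
  Root bay: left subtree has 0 nodes { }, right has 1 {plum}.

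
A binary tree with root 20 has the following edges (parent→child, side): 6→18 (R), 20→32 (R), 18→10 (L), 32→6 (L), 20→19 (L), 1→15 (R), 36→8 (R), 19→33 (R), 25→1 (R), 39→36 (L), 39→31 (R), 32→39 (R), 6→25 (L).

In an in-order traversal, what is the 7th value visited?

In-order visits the left subtree, then the node, then the right subtree.
At 20: go left to 19.
  At 19: no left child.
  Visit 19.
  At 19: go right to 33.
    33 is a leaf — visit 33.
Visit 20.
At 20: go right to 32.
  At 32: go left to 6.
    At 6: go left to 25.
      At 25: no left child.
      Visit 25.
      At 25: go right to 1.
        At 1: no left child.
        Visit 1.
        At 1: go right to 15.
          15 is a leaf — visit 15.
    Visit 6.
    At 6: go right to 18.
      At 18: go left to 10.
        10 is a leaf — visit 10.
      Visit 18.
      At 18: no right child.
  Visit 32.
  At 32: go right to 39.
    At 39: go left to 36.
      At 36: no left child.
      Visit 36.
      At 36: go right to 8.
        8 is a leaf — visit 8.
    Visit 39.
    At 39: go right to 31.
      31 is a leaf — visit 31.
Full in-order sequence: 19, 33, 20, 25, 1, 15, 6, 10, 18, 32, 36, 8, 39, 31.

6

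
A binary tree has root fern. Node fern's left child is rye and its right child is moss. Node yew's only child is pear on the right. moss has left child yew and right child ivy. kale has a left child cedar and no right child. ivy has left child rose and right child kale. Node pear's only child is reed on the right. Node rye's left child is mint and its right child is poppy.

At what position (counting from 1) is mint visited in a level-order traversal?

4

Level-order visits nodes level by level from the root, left to right within each level.
Level 0: fern
Level 1: rye, moss
Level 2: mint, poppy, yew, ivy
Level 3: pear, rose, kale
Level 4: reed, cedar
Full level-order sequence: fern, rye, moss, mint, poppy, yew, ivy, pear, rose, kale, reed, cedar.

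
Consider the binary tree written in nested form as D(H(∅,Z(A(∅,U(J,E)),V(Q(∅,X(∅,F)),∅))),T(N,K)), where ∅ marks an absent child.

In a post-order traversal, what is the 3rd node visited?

U

Post-order visits the left subtree, then the right subtree, then the node.
At D: go left to H.
  At H: no left child.
  At H: go right to Z.
    At Z: go left to A.
      At A: no left child.
      At A: go right to U.
        At U: go left to J.
          J is a leaf — visit J.
        At U: go right to E.
          E is a leaf — visit E.
        Visit U.
      Visit A.
    At Z: go right to V.
      At V: go left to Q.
        At Q: no left child.
        At Q: go right to X.
          At X: no left child.
          At X: go right to F.
            F is a leaf — visit F.
          Visit X.
        Visit Q.
      At V: no right child.
      Visit V.
    Visit Z.
  Visit H.
At D: go right to T.
  At T: go left to N.
    N is a leaf — visit N.
  At T: go right to K.
    K is a leaf — visit K.
  Visit T.
Visit D.
Full post-order sequence: J, E, U, A, F, X, Q, V, Z, H, N, K, T, D.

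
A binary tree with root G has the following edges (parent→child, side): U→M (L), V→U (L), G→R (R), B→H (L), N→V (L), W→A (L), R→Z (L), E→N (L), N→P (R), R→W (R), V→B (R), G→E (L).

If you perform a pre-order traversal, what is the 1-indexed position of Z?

Pre-order visits the node, then its left subtree, then its right subtree.
Visit G.
At G: go left to E.
  Visit E.
  At E: go left to N.
    Visit N.
    At N: go left to V.
      Visit V.
      At V: go left to U.
        Visit U.
        At U: go left to M.
          M is a leaf — visit M.
        At U: no right child.
      At V: go right to B.
        Visit B.
        At B: go left to H.
          H is a leaf — visit H.
        At B: no right child.
    At N: go right to P.
      P is a leaf — visit P.
  At E: no right child.
At G: go right to R.
  Visit R.
  At R: go left to Z.
    Z is a leaf — visit Z.
  At R: go right to W.
    Visit W.
    At W: go left to A.
      A is a leaf — visit A.
    At W: no right child.
Full pre-order sequence: G, E, N, V, U, M, B, H, P, R, Z, W, A.

11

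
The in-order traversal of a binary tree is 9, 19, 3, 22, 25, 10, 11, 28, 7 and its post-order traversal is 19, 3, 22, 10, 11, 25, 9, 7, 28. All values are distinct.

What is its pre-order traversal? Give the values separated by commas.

The last element of post-order is the root; it splits in-order into left and right subtrees.
Root 28: left subtree has 7 nodes {9, 19, 3, 22, 25, 10, 11}, right has 1 {7}.
  Root 9: left subtree has 0 nodes { }, right has 6 {19, 3, 22, 25, 10, 11}.
    Root 25: left subtree has 3 nodes {19, 3, 22}, right has 2 {10, 11}.
      Root 22: left subtree has 2 nodes {19, 3}, right has 0 { }.
        Root 3: left subtree has 1 node {19}, right has 0 { }.
      Root 11: left subtree has 1 node {10}, right has 0 { }.

28, 9, 25, 22, 3, 19, 11, 10, 7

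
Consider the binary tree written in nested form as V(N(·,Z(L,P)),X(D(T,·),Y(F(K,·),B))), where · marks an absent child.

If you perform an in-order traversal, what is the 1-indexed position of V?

In-order visits the left subtree, then the node, then the right subtree.
At V: go left to N.
  At N: no left child.
  Visit N.
  At N: go right to Z.
    At Z: go left to L.
      L is a leaf — visit L.
    Visit Z.
    At Z: go right to P.
      P is a leaf — visit P.
Visit V.
At V: go right to X.
  At X: go left to D.
    At D: go left to T.
      T is a leaf — visit T.
    Visit D.
    At D: no right child.
  Visit X.
  At X: go right to Y.
    At Y: go left to F.
      At F: go left to K.
        K is a leaf — visit K.
      Visit F.
      At F: no right child.
    Visit Y.
    At Y: go right to B.
      B is a leaf — visit B.
Full in-order sequence: N, L, Z, P, V, T, D, X, K, F, Y, B.

5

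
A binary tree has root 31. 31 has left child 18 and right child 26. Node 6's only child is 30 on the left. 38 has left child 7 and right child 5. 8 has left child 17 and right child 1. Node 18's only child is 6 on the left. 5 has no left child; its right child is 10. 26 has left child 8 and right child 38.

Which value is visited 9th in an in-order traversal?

7

In-order visits the left subtree, then the node, then the right subtree.
At 31: go left to 18.
  At 18: go left to 6.
    At 6: go left to 30.
      30 is a leaf — visit 30.
    Visit 6.
    At 6: no right child.
  Visit 18.
  At 18: no right child.
Visit 31.
At 31: go right to 26.
  At 26: go left to 8.
    At 8: go left to 17.
      17 is a leaf — visit 17.
    Visit 8.
    At 8: go right to 1.
      1 is a leaf — visit 1.
  Visit 26.
  At 26: go right to 38.
    At 38: go left to 7.
      7 is a leaf — visit 7.
    Visit 38.
    At 38: go right to 5.
      At 5: no left child.
      Visit 5.
      At 5: go right to 10.
        10 is a leaf — visit 10.
Full in-order sequence: 30, 6, 18, 31, 17, 8, 1, 26, 7, 38, 5, 10.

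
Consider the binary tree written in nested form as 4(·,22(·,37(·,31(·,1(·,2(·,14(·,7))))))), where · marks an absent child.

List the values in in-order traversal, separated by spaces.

4 22 37 31 1 2 14 7

In-order visits the left subtree, then the node, then the right subtree.
At 4: no left child.
Visit 4.
At 4: go right to 22.
  At 22: no left child.
  Visit 22.
  At 22: go right to 37.
    At 37: no left child.
    Visit 37.
    At 37: go right to 31.
      At 31: no left child.
      Visit 31.
      At 31: go right to 1.
        At 1: no left child.
        Visit 1.
        At 1: go right to 2.
          At 2: no left child.
          Visit 2.
          At 2: go right to 14.
            At 14: no left child.
            Visit 14.
            At 14: go right to 7.
              7 is a leaf — visit 7.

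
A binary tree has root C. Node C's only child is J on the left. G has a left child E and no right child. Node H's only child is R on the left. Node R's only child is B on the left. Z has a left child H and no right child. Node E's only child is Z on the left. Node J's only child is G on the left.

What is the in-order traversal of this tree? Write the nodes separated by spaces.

In-order visits the left subtree, then the node, then the right subtree.
At C: go left to J.
  At J: go left to G.
    At G: go left to E.
      At E: go left to Z.
        At Z: go left to H.
          At H: go left to R.
            At R: go left to B.
              B is a leaf — visit B.
            Visit R.
            At R: no right child.
          Visit H.
          At H: no right child.
        Visit Z.
        At Z: no right child.
      Visit E.
      At E: no right child.
    Visit G.
    At G: no right child.
  Visit J.
  At J: no right child.
Visit C.
At C: no right child.

B R H Z E G J C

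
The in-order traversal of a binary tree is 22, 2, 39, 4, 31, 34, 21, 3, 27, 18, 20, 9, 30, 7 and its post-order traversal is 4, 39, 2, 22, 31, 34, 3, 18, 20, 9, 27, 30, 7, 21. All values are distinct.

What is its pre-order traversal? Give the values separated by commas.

The last element of post-order is the root; it splits in-order into left and right subtrees.
Root 21: left subtree has 6 nodes {22, 2, 39, 4, 31, 34}, right has 7 {3, 27, 18, 20, 9, 30, 7}.
  Root 34: left subtree has 5 nodes {22, 2, 39, 4, 31}, right has 0 { }.
    Root 31: left subtree has 4 nodes {22, 2, 39, 4}, right has 0 { }.
      Root 22: left subtree has 0 nodes { }, right has 3 {2, 39, 4}.
        Root 2: left subtree has 0 nodes { }, right has 2 {39, 4}.
          Root 39: left subtree has 0 nodes { }, right has 1 {4}.
  Root 7: left subtree has 6 nodes {3, 27, 18, 20, 9, 30}, right has 0 { }.
    Root 30: left subtree has 5 nodes {3, 27, 18, 20, 9}, right has 0 { }.
      Root 27: left subtree has 1 node {3}, right has 3 {18, 20, 9}.
        Root 9: left subtree has 2 nodes {18, 20}, right has 0 { }.
          Root 20: left subtree has 1 node {18}, right has 0 { }.

21, 34, 31, 22, 2, 39, 4, 7, 30, 27, 3, 9, 20, 18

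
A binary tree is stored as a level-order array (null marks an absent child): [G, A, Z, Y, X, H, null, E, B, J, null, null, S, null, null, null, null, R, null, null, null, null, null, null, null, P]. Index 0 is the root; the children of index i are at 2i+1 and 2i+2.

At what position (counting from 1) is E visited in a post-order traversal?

Post-order visits the left subtree, then the right subtree, then the node.
At G: go left to A.
  At A: go left to Y.
    At Y: go left to E.
      E is a leaf — visit E.
    At Y: go right to B.
      At B: go left to R.
        R is a leaf — visit R.
      At B: no right child.
      Visit B.
    Visit Y.
  At A: go right to X.
    At X: go left to J.
      J is a leaf — visit J.
    At X: no right child.
    Visit X.
  Visit A.
At G: go right to Z.
  At Z: go left to H.
    At H: no left child.
    At H: go right to S.
      At S: go left to P.
        P is a leaf — visit P.
      At S: no right child.
      Visit S.
    Visit H.
  At Z: no right child.
  Visit Z.
Visit G.
Full post-order sequence: E, R, B, Y, J, X, A, P, S, H, Z, G.

1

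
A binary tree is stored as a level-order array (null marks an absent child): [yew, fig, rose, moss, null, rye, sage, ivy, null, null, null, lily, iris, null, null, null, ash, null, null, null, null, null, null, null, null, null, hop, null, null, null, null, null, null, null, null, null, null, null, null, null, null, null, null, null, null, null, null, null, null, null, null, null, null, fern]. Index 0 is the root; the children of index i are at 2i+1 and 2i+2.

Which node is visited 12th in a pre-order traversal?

sage

Pre-order visits the node, then its left subtree, then its right subtree.
Visit yew.
At yew: go left to fig.
  Visit fig.
  At fig: go left to moss.
    Visit moss.
    At moss: go left to ivy.
      Visit ivy.
      At ivy: no left child.
      At ivy: go right to ash.
        ash is a leaf — visit ash.
    At moss: no right child.
  At fig: no right child.
At yew: go right to rose.
  Visit rose.
  At rose: go left to rye.
    Visit rye.
    At rye: go left to lily.
      lily is a leaf — visit lily.
    At rye: go right to iris.
      Visit iris.
      At iris: no left child.
      At iris: go right to hop.
        Visit hop.
        At hop: go left to fern.
          fern is a leaf — visit fern.
        At hop: no right child.
  At rose: go right to sage.
    sage is a leaf — visit sage.
Full pre-order sequence: yew, fig, moss, ivy, ash, rose, rye, lily, iris, hop, fern, sage.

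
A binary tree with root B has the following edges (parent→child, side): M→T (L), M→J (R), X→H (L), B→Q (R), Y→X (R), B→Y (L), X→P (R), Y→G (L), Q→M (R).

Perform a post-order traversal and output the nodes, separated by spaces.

Post-order visits the left subtree, then the right subtree, then the node.
At B: go left to Y.
  At Y: go left to G.
    G is a leaf — visit G.
  At Y: go right to X.
    At X: go left to H.
      H is a leaf — visit H.
    At X: go right to P.
      P is a leaf — visit P.
    Visit X.
  Visit Y.
At B: go right to Q.
  At Q: no left child.
  At Q: go right to M.
    At M: go left to T.
      T is a leaf — visit T.
    At M: go right to J.
      J is a leaf — visit J.
    Visit M.
  Visit Q.
Visit B.

G H P X Y T J M Q B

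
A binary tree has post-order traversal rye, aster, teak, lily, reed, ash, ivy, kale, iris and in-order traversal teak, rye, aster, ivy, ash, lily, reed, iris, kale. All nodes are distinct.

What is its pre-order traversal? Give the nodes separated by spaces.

iris ivy teak aster rye ash reed lily kale

The last element of post-order is the root; it splits in-order into left and right subtrees.
Root iris: left subtree has 7 nodes {teak, rye, aster, ivy, ash, lily, reed}, right has 1 {kale}.
  Root ivy: left subtree has 3 nodes {teak, rye, aster}, right has 3 {ash, lily, reed}.
    Root teak: left subtree has 0 nodes { }, right has 2 {rye, aster}.
      Root aster: left subtree has 1 node {rye}, right has 0 { }.
    Root ash: left subtree has 0 nodes { }, right has 2 {lily, reed}.
      Root reed: left subtree has 1 node {lily}, right has 0 { }.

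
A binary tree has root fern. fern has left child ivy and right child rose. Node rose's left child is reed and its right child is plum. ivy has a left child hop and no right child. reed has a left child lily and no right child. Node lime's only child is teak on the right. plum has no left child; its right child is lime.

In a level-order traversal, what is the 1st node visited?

fern

Level-order visits nodes level by level from the root, left to right within each level.
Level 0: fern
Level 1: ivy, rose
Level 2: hop, reed, plum
Level 3: lily, lime
Level 4: teak
Full level-order sequence: fern, ivy, rose, hop, reed, plum, lily, lime, teak.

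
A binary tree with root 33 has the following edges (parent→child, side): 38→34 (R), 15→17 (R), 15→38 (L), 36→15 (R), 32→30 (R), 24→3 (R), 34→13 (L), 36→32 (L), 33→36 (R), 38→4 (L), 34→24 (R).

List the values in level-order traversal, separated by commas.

33, 36, 32, 15, 30, 38, 17, 4, 34, 13, 24, 3

Level-order visits nodes level by level from the root, left to right within each level.
Level 0: 33
Level 1: 36
Level 2: 32, 15
Level 3: 30, 38, 17
Level 4: 4, 34
Level 5: 13, 24
Level 6: 3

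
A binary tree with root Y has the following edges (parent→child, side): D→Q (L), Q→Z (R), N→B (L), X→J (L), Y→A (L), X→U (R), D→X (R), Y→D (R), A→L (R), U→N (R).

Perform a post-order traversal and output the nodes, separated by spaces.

L A Z Q J B N U X D Y

Post-order visits the left subtree, then the right subtree, then the node.
At Y: go left to A.
  At A: no left child.
  At A: go right to L.
    L is a leaf — visit L.
  Visit A.
At Y: go right to D.
  At D: go left to Q.
    At Q: no left child.
    At Q: go right to Z.
      Z is a leaf — visit Z.
    Visit Q.
  At D: go right to X.
    At X: go left to J.
      J is a leaf — visit J.
    At X: go right to U.
      At U: no left child.
      At U: go right to N.
        At N: go left to B.
          B is a leaf — visit B.
        At N: no right child.
        Visit N.
      Visit U.
    Visit X.
  Visit D.
Visit Y.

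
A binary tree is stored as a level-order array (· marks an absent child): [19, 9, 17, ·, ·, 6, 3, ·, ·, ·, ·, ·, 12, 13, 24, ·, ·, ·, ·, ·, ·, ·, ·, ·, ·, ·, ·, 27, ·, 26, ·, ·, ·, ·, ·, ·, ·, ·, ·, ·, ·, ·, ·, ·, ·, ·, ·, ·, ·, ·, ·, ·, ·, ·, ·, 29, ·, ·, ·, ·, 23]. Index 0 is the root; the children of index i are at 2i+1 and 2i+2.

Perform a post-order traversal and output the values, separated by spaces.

9 12 6 29 27 13 23 26 24 3 17 19

Post-order visits the left subtree, then the right subtree, then the node.
At 19: go left to 9.
  9 is a leaf — visit 9.
At 19: go right to 17.
  At 17: go left to 6.
    At 6: no left child.
    At 6: go right to 12.
      12 is a leaf — visit 12.
    Visit 6.
  At 17: go right to 3.
    At 3: go left to 13.
      At 13: go left to 27.
        At 27: go left to 29.
          29 is a leaf — visit 29.
        At 27: no right child.
        Visit 27.
      At 13: no right child.
      Visit 13.
    At 3: go right to 24.
      At 24: go left to 26.
        At 26: no left child.
        At 26: go right to 23.
          23 is a leaf — visit 23.
        Visit 26.
      At 24: no right child.
      Visit 24.
    Visit 3.
  Visit 17.
Visit 19.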